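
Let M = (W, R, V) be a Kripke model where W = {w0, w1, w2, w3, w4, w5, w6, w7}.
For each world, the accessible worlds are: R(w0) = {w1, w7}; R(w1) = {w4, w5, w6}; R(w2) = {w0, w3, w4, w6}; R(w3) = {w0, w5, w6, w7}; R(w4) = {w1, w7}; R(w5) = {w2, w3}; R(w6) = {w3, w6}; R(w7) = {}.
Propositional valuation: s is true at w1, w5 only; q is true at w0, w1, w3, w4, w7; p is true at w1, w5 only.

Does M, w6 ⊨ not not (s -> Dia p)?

At w6: not (s -> Dia p) is false, so not not (s -> Dia p) is true.
  At w6: s -> Dia p is true, so not (s -> Dia p) is false.
    At w6: s is false, Dia p is false, so s -> Dia p is true.
      At w6: Dia p requires p at some successor in {w3, w6}.
        At w3: p is false.
        At w6: p is false.
      So Dia p is false at w6.

Yes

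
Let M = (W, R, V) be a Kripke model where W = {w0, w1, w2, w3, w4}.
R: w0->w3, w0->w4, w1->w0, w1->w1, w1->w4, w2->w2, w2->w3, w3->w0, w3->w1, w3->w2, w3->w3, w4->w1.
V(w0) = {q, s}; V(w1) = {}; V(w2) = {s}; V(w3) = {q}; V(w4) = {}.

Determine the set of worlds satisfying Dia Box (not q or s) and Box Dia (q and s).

Let φ = Dia Box (not q or s) and Box Dia (q and s). Evaluate φ at each world:
  w0 (successors {w3, w4}): φ is false.
  w1 (successors {w0, w1, w4}): φ is false.
  w2 (successors {w2, w3}): φ is false.
  w3 (successors {w0, w1, w2, w3}): φ is false.
  w4 (successors {w1}): φ is true.
For instance, at w0:
  At w0: Dia Box (not q or s) is true, Box Dia (q and s) is false, so Dia Box (not q or s) and Box Dia (q and s) is false.
    At w0: Dia Box (not q or s) requires Box (not q or s) at some successor in {w3, w4}.
      Box (not q or s) holds at w4, so Dia Box (not q or s) is true at w0.
    At w0: Box Dia (q and s) requires Dia (q and s) at every successor {w3, w4}.
      Dia (q and s) fails at w4, so Box Dia (q and s) is false at w0.
Satisfying worlds: {w4}

w4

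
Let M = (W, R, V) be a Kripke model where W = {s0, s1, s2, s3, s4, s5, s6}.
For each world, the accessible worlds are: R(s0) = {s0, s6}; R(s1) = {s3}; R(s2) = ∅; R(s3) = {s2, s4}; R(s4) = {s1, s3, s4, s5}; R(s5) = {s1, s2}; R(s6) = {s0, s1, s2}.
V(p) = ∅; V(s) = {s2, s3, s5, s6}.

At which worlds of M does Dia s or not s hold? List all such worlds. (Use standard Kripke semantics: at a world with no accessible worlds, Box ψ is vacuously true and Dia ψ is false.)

Let φ = Dia s or not s. Evaluate φ at each world:
  s0 (successors {s0, s6}): φ is true.
  s1 (successors {s3}): φ is true.
  s2 (successors ∅): φ is false.
  s3 (successors {s2, s4}): φ is true.
  s4 (successors {s1, s3, s4, s5}): φ is true.
  s5 (successors {s1, s2}): φ is true.
  s6 (successors {s0, s1, s2}): φ is true.
For instance, at s0:
  At s0: Dia s is true, not s is true, so Dia s or not s is true.
    At s0: Dia s requires s at some successor in {s0, s6}.
      s holds at s6, so Dia s is true at s0.
Satisfying worlds: {s0, s1, s3, s4, s5, s6}

s0, s1, s3, s4, s5, s6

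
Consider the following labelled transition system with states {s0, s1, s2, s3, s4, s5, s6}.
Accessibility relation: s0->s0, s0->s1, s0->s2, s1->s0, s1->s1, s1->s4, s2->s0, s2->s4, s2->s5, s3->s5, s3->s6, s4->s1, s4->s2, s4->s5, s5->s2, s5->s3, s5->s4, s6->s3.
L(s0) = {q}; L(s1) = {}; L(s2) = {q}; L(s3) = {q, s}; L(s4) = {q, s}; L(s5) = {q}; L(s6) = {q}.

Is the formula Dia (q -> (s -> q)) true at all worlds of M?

Let φ = Dia (q -> (s -> q)). Evaluate φ at each world:
  s0 (successors {s0, s1, s2}): φ is true.
  s1 (successors {s0, s1, s4}): φ is true.
  s2 (successors {s0, s4, s5}): φ is true.
  s3 (successors {s5, s6}): φ is true.
  s4 (successors {s1, s2, s5}): φ is true.
  s5 (successors {s2, s3, s4}): φ is true.
  s6 (successors {s3}): φ is true.
For instance, at s2:
  At s2: Dia (q -> (s -> q)) requires q -> (s -> q) at some successor in {s0, s4, s5}.
    q -> (s -> q) holds at s0, so Dia (q -> (s -> q)) is true at s2.

Yes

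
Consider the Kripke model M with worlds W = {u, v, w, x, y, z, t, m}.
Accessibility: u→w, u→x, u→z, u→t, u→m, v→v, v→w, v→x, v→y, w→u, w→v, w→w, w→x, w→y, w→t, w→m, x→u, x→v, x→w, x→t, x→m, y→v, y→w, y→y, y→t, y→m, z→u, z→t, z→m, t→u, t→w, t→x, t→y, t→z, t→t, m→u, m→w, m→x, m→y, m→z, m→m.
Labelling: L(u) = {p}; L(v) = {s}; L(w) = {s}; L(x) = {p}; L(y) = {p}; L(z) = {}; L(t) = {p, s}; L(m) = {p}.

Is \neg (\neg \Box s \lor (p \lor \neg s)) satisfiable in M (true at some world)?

No

Let φ = \neg (\neg \Box s \lor (p \lor \neg s)). Evaluate φ at each world:
  u (successors {w, x, z, t, m}): φ is false.
  v (successors {v, w, x, y}): φ is false.
  w (successors {u, v, w, x, y, t, m}): φ is false.
  x (successors {u, v, w, t, m}): φ is false.
  y (successors {v, w, y, t, m}): φ is false.
  z (successors {u, t, m}): φ is false.
  t (successors {u, w, x, y, z, t}): φ is false.
  m (successors {u, w, x, y, z, m}): φ is false.
For instance, at v:
  At v: \neg \Box s \lor (p \lor \neg s) is true, so \neg (\neg \Box s \lor (p \lor \neg s)) is false.
    At v: \neg \Box s is true, p \lor \neg s is false, so \neg \Box s \lor (p \lor \neg s) is true.
      At v: \Box s is false, so \neg \Box s is true.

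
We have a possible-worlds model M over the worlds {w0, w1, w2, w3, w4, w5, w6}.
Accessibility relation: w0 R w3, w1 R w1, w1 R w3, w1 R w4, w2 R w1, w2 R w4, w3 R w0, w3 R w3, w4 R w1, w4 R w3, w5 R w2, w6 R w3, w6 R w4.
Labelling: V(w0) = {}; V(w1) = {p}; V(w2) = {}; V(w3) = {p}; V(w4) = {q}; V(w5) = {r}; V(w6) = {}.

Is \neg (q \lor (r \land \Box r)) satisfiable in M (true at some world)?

Let φ = \neg (q \lor (r \land \Box r)). Evaluate φ at each world:
  w0 (successors {w3}): φ is true.
  w1 (successors {w1, w3, w4}): φ is true.
  w2 (successors {w1, w4}): φ is true.
  w3 (successors {w0, w3}): φ is true.
  w4 (successors {w1, w3}): φ is false.
  w5 (successors {w2}): φ is true.
  w6 (successors {w3, w4}): φ is true.
Detail at w0 (witness):
  At w0: q \lor (r \land \Box r) is false, so \neg (q \lor (r \land \Box r)) is true.
    At w0: q is false, r \land \Box r is false, so q \lor (r \land \Box r) is false.
      At w0: r is false, \Box r is false, so r \land \Box r is false.

Yes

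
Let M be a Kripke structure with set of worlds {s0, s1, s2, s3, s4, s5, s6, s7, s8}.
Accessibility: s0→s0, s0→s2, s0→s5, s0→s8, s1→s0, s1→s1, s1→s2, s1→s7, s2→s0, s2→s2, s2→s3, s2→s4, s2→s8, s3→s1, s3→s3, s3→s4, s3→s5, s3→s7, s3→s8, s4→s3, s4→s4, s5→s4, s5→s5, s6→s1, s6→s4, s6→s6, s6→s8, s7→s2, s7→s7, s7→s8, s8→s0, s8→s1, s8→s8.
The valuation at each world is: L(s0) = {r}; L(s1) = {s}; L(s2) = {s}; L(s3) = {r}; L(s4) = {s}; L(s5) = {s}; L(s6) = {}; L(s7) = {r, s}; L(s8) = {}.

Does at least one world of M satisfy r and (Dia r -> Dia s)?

Let φ = r and (Dia r -> Dia s). Evaluate φ at each world:
  s0 (successors {s0, s2, s5, s8}): φ is true.
  s1 (successors {s0, s1, s2, s7}): φ is false.
  s2 (successors {s0, s2, s3, s4, s8}): φ is false.
  s3 (successors {s1, s3, s4, s5, s7, s8}): φ is true.
  s4 (successors {s3, s4}): φ is false.
  s5 (successors {s4, s5}): φ is false.
  s6 (successors {s1, s4, s6, s8}): φ is false.
  s7 (successors {s2, s7, s8}): φ is true.
  s8 (successors {s0, s1, s8}): φ is false.
Detail at s0 (witness):
  At s0: r is true, Dia r -> Dia s is true, so r and (Dia r -> Dia s) is true.
    At s0: Dia r is true, Dia s is true, so Dia r -> Dia s is true.
      At s0: Dia r requires r at some successor in {s0, s2, s5, s8}.
        r holds at s0, so Dia r is true at s0.
      At s0: Dia s requires s at some successor in {s0, s2, s5, s8}.
        s holds at s2, so Dia s is true at s0.

Yes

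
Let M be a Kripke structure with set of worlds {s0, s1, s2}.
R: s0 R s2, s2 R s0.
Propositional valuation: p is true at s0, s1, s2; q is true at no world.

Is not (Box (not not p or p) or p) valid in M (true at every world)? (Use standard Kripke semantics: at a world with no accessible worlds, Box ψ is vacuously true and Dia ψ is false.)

No

Let φ = not (Box (not not p or p) or p). Evaluate φ at each world:
  s0 (successors {s2}): φ is false.
  s1 (successors ∅): φ is false.
  s2 (successors {s0}): φ is false.
Detail at s0 (counterexample):
  At s0: Box (not not p or p) or p is true, so not (Box (not not p or p) or p) is false.
    At s0: Box (not not p or p) is true, p is true, so Box (not not p or p) or p is true.
      At s0: Box (not not p or p) requires not not p or p at every successor {s2}.
        At s2: not not p or p is true.
      So Box (not not p or p) is true at s0.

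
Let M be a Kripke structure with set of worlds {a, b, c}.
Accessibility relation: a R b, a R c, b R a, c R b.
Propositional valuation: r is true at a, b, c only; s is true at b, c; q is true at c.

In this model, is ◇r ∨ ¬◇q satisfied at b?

At b: ◇r is true, ¬◇q is true, so ◇r ∨ ¬◇q is true.
  At b: ◇r requires r at some successor in {a}.
    r holds at a, so ◇r is true at b.
  At b: ◇q is false, so ¬◇q is true.
    At b: ◇q requires q at some successor in {a}.
      At a: q is false.
    So ◇q is false at b.

Yes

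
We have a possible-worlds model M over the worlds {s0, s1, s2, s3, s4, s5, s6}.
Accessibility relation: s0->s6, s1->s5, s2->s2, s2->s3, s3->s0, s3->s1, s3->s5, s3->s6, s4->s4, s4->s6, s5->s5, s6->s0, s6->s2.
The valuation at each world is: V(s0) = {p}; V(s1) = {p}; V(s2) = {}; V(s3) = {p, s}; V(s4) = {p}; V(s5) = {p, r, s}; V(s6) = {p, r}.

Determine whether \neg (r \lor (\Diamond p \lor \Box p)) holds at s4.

At s4: r \lor (\Diamond p \lor \Box p) is true, so \neg (r \lor (\Diamond p \lor \Box p)) is false.
  At s4: r is false, \Diamond p \lor \Box p is true, so r \lor (\Diamond p \lor \Box p) is true.
    At s4: \Diamond p is true, \Box p is true, so \Diamond p \lor \Box p is true.
      At s4: \Diamond p requires p at some successor in {s4, s6}.
        p holds at s4, so \Diamond p is true at s4.
      At s4: \Box p requires p at every successor {s4, s6}.
        At s4: p is true.
        At s6: p is true.
      So \Box p is true at s4.

No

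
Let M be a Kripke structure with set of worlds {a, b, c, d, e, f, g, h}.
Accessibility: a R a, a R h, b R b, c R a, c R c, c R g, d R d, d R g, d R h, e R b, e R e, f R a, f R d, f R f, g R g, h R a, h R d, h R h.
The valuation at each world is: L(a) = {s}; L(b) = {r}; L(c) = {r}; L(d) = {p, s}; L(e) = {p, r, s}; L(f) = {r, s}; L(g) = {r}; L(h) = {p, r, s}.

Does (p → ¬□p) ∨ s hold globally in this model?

Let φ = (p → ¬□p) ∨ s. Evaluate φ at each world:
  a (successors {a, h}): φ is true.
  b (successors {b}): φ is true.
  c (successors {a, c, g}): φ is true.
  d (successors {d, g, h}): φ is true.
  e (successors {b, e}): φ is true.
  f (successors {a, d, f}): φ is true.
  g (successors {g}): φ is true.
  h (successors {a, d, h}): φ is true.
For instance, at b:
  At b: p → ¬□p is true, s is false, so (p → ¬□p) ∨ s is true.
    At b: p is false, ¬□p is true, so p → ¬□p is true.
      At b: □p is false, so ¬□p is true.

Yes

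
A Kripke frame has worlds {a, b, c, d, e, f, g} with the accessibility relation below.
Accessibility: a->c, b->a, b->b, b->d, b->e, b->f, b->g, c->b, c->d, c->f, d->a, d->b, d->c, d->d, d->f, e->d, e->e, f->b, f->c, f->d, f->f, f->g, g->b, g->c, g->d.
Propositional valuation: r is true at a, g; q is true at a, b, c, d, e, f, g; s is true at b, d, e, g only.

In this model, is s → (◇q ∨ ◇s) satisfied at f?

At f: s is false, ◇q ∨ ◇s is true, so s → (◇q ∨ ◇s) is true.
  At f: ◇q is true, ◇s is true, so ◇q ∨ ◇s is true.
    At f: ◇q requires q at some successor in {b, c, d, f, g}.
      q holds at b, so ◇q is true at f.
    At f: ◇s requires s at some successor in {b, c, d, f, g}.
      s holds at b, so ◇s is true at f.

Yes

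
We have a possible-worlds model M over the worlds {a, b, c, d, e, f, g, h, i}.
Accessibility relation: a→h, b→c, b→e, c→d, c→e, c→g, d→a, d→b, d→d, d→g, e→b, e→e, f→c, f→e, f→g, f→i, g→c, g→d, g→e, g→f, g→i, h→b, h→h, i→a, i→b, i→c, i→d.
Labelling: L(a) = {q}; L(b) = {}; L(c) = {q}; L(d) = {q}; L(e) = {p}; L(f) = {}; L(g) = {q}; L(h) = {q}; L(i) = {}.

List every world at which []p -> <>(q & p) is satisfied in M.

Recall that []ψ holds at a world iff ψ holds at every accessible world, and <>ψ holds iff ψ holds at some accessible world.
Let φ = []p -> <>(q & p). Evaluate φ at each world:
  a (successors {h}): φ is true.
  b (successors {c, e}): φ is true.
  c (successors {d, e, g}): φ is true.
  d (successors {a, b, d, g}): φ is true.
  e (successors {b, e}): φ is true.
  f (successors {c, e, g, i}): φ is true.
  g (successors {c, d, e, f, i}): φ is true.
  h (successors {b, h}): φ is true.
  i (successors {a, b, c, d}): φ is true.
For instance, at e:
  At e: []p is false, <>(q & p) is false, so []p -> <>(q & p) is true.
    At e: []p requires p at every successor {b, e}.
      p fails at b, so []p is false at e.
    At e: <>(q & p) requires q & p at some successor in {b, e}.
      At b: q & p is false.
      At e: q & p is false.
    So <>(q & p) is false at e.
Satisfying worlds: {a, b, c, d, e, f, g, h, i}

a, b, c, d, e, f, g, h, i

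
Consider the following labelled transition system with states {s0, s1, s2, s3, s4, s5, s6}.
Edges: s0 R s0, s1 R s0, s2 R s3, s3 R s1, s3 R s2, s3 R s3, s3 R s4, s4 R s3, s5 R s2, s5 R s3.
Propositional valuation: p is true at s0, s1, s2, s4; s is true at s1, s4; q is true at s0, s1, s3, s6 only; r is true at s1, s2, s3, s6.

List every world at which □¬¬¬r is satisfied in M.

s0, s1, s6

Let φ = □¬¬¬r. Evaluate φ at each world:
  s0 (successors {s0}): φ is true.
  s1 (successors {s0}): φ is true.
  s2 (successors {s3}): φ is false.
  s3 (successors {s1, s2, s3, s4}): φ is false.
  s4 (successors {s3}): φ is false.
  s5 (successors {s2, s3}): φ is false.
  s6 (successors ∅): φ is true.
For instance, at s0:
  At s0: □¬¬¬r requires ¬¬¬r at every successor {s0}.
    At s0: ¬¬¬r is true.
  So □¬¬¬r is true at s0.
Satisfying worlds: {s0, s1, s6}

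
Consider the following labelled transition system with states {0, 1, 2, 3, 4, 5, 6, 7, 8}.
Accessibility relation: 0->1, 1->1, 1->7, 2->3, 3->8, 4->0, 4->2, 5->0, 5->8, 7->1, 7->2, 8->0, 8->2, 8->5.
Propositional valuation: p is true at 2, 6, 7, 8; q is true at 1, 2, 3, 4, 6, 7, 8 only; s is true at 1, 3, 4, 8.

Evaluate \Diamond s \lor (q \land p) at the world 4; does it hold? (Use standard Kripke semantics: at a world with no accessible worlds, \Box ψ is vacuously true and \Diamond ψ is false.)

No

Recall that \Diamond ψ holds at a world iff ψ holds at some accessible world.
At 4: \Diamond s is false, q \land p is false, so \Diamond s \lor (q \land p) is false.
  At 4: \Diamond s requires s at some successor in {0, 2}.
    At 0: s is false.
    At 2: s is false.
  So \Diamond s is false at 4.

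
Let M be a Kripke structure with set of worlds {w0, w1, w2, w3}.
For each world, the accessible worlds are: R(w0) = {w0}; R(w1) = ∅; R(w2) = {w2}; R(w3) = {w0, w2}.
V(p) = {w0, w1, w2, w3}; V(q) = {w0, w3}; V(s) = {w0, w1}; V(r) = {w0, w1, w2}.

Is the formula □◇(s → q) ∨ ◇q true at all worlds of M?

Let φ = □◇(s → q) ∨ ◇q. Evaluate φ at each world:
  w0 (successors {w0}): φ is true.
  w1 (successors ∅): φ is true.
  w2 (successors {w2}): φ is true.
  w3 (successors {w0, w2}): φ is true.
For instance, at w3:
  At w3: □◇(s → q) is true, ◇q is true, so □◇(s → q) ∨ ◇q is true.
    At w3: □◇(s → q) requires ◇(s → q) at every successor {w0, w2}.
      At w0: ◇(s → q) is true.
      At w2: ◇(s → q) is true.
    So □◇(s → q) is true at w3.
    At w3: ◇q requires q at some successor in {w0, w2}.
      q holds at w0, so ◇q is true at w3.

Yes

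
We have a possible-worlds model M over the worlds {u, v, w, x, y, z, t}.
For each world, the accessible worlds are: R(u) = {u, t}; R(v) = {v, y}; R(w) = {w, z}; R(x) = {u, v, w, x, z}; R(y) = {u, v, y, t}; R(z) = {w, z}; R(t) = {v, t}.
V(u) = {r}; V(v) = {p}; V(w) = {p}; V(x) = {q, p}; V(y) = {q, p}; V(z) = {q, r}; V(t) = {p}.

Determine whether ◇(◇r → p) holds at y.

At y: ◇(◇r → p) requires ◇r → p at some successor in {u, v, y, t}.
  ◇r → p holds at v, so ◇(◇r → p) is true at y.
    At v: ◇r is false, p is true, so ◇r → p is true.
      At v: ◇r requires r at some successor in {v, y}.
        At v: r is false.
        At y: r is false.
      So ◇r is false at v.

Yes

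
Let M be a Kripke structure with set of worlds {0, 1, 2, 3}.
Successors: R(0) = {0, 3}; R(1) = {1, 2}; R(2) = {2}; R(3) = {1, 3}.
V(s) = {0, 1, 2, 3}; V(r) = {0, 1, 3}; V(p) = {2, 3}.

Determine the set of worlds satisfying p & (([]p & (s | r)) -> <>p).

Let φ = p & (([]p & (s | r)) -> <>p). Evaluate φ at each world:
  0 (successors {0, 3}): φ is false.
  1 (successors {1, 2}): φ is false.
  2 (successors {2}): φ is true.
  3 (successors {1, 3}): φ is true.
For instance, at 2:
  At 2: p is true, ([]p & (s | r)) -> <>p is true, so p & (([]p & (s | r)) -> <>p) is true.
    At 2: []p & (s | r) is true, <>p is true, so ([]p & (s | r)) -> <>p is true.
      At 2: []p is true, s | r is true, so []p & (s | r) is true.
      At 2: <>p requires p at some successor in {2}.
        p holds at 2, so <>p is true at 2.
Satisfying worlds: {2, 3}

2, 3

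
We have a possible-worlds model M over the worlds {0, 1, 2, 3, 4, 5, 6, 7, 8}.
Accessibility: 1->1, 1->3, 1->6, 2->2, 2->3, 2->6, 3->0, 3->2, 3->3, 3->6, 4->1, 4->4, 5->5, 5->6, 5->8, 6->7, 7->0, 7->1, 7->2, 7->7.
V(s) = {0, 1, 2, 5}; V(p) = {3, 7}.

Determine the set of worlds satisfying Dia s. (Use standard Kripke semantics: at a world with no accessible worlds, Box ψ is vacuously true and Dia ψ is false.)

1, 2, 3, 4, 5, 7

Let φ = Dia s. Evaluate φ at each world:
  0 (successors ∅): φ is false.
  1 (successors {1, 3, 6}): φ is true.
  2 (successors {2, 3, 6}): φ is true.
  3 (successors {0, 2, 3, 6}): φ is true.
  4 (successors {1, 4}): φ is true.
  5 (successors {5, 6, 8}): φ is true.
  6 (successors {7}): φ is false.
  7 (successors {0, 1, 2, 7}): φ is true.
  8 (successors ∅): φ is false.
For instance, at 4:
  At 4: Dia s requires s at some successor in {1, 4}.
    s holds at 1, so Dia s is true at 4.
Satisfying worlds: {1, 2, 3, 4, 5, 7}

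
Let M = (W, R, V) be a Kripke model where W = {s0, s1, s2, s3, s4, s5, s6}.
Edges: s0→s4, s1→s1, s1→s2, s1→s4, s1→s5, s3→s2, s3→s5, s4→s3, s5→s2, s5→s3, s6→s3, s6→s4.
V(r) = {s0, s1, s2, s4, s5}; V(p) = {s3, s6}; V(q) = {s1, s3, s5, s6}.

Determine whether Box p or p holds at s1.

Recall that Box ψ holds at a world iff ψ holds at every accessible world, and Dia ψ holds iff ψ holds at some accessible world.
At s1: Box p is false, p is false, so Box p or p is false.
  At s1: Box p requires p at every successor {s1, s2, s4, s5}.
    p fails at s1, so Box p is false at s1.

No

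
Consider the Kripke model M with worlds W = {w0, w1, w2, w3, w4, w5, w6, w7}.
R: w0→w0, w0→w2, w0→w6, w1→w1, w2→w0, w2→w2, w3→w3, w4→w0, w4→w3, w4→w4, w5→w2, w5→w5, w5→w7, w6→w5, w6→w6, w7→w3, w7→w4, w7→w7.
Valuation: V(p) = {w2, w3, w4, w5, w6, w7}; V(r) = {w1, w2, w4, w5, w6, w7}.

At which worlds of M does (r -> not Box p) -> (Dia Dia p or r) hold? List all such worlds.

w0, w1, w2, w3, w4, w5, w6, w7

Recall that Box ψ holds at a world iff ψ holds at every accessible world, and Dia ψ holds iff ψ holds at some accessible world.
Let φ = (r -> not Box p) -> (Dia Dia p or r). Evaluate φ at each world:
  w0 (successors {w0, w2, w6}): φ is true.
  w1 (successors {w1}): φ is true.
  w2 (successors {w0, w2}): φ is true.
  w3 (successors {w3}): φ is true.
  w4 (successors {w0, w3, w4}): φ is true.
  w5 (successors {w2, w5, w7}): φ is true.
  w6 (successors {w5, w6}): φ is true.
  w7 (successors {w3, w4, w7}): φ is true.
For instance, at w1:
  At w1: r -> not Box p is true, Dia Dia p or r is true, so (r -> not Box p) -> (Dia Dia p or r) is true.
    At w1: r is true, not Box p is true, so r -> not Box p is true.
      At w1: Box p is false, so not Box p is true.
    At w1: Dia Dia p is false, r is true, so Dia Dia p or r is true.
      At w1: Dia Dia p requires Dia p at some successor in {w1}.
        At w1: Dia p is false.
      So Dia Dia p is false at w1.
Satisfying worlds: {w0, w1, w2, w3, w4, w5, w6, w7}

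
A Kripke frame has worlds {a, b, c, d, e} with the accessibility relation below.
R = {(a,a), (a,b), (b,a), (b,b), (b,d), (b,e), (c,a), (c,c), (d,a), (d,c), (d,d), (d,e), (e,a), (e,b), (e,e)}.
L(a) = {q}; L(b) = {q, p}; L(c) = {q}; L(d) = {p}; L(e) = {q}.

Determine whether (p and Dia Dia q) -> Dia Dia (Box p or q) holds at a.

At a: p and Dia Dia q is false, Dia Dia (Box p or q) is true, so (p and Dia Dia q) -> Dia Dia (Box p or q) is true.
  At a: p is false, Dia Dia q is true, so p and Dia Dia q is false.
    At a: Dia Dia q requires Dia q at some successor in {a, b}.
      Dia q holds at a, so Dia Dia q is true at a.
  At a: Dia Dia (Box p or q) requires Dia (Box p or q) at some successor in {a, b}.
    Dia (Box p or q) holds at a, so Dia Dia (Box p or q) is true at a.
      At a: Dia (Box p or q) requires Box p or q at some successor in {a, b}.
        Box p or q holds at a, so Dia (Box p or q) is true at a.

Yes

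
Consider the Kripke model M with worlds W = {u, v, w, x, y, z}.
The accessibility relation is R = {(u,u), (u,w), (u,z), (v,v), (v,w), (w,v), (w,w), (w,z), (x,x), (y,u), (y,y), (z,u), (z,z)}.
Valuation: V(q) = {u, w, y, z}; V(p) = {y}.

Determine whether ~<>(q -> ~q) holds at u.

At u: <>(q -> ~q) is false, so ~<>(q -> ~q) is true.
  At u: <>(q -> ~q) requires q -> ~q at some successor in {u, w, z}.
    At u: q -> ~q is false.
    At w: q -> ~q is false.
    At z: q -> ~q is false.
  So <>(q -> ~q) is false at u.

Yes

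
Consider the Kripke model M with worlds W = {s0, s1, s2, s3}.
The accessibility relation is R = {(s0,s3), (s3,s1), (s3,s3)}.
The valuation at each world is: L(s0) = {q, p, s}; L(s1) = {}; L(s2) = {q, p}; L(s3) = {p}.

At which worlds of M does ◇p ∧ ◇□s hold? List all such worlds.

Let φ = ◇p ∧ ◇□s. Evaluate φ at each world:
  s0 (successors {s3}): φ is false.
  s1 (successors ∅): φ is false.
  s2 (successors ∅): φ is false.
  s3 (successors {s1, s3}): φ is true.
For instance, at s0:
  At s0: ◇p is true, ◇□s is false, so ◇p ∧ ◇□s is false.
    At s0: ◇p requires p at some successor in {s3}.
      p holds at s3, so ◇p is true at s0.
    At s0: ◇□s requires □s at some successor in {s3}.
      At s3: □s is false.
    So ◇□s is false at s0.
Satisfying worlds: {s3}

s3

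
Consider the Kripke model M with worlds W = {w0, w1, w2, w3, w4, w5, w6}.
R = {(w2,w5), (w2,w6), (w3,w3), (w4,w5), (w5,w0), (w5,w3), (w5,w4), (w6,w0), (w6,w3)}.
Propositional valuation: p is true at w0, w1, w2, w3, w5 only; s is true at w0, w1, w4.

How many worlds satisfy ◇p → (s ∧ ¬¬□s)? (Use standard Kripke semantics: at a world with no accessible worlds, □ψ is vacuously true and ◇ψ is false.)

Let φ = ◇p → (s ∧ ¬¬□s). Evaluate φ at each world:
  w0 (successors ∅): φ is true.
  w1 (successors ∅): φ is true.
  w2 (successors {w5, w6}): φ is false.
  w3 (successors {w3}): φ is false.
  w4 (successors {w5}): φ is false.
  w5 (successors {w0, w3, w4}): φ is false.
  w6 (successors {w0, w3}): φ is false.
For instance, at w5:
  At w5: ◇p is true, s ∧ ¬¬□s is false, so ◇p → (s ∧ ¬¬□s) is false.
    At w5: ◇p requires p at some successor in {w0, w3, w4}.
      p holds at w0, so ◇p is true at w5.
    At w5: s is false, ¬¬□s is false, so s ∧ ¬¬□s is false.
      At w5: ¬□s is true, so ¬¬□s is false.
Satisfying worlds: {w0, w1}

2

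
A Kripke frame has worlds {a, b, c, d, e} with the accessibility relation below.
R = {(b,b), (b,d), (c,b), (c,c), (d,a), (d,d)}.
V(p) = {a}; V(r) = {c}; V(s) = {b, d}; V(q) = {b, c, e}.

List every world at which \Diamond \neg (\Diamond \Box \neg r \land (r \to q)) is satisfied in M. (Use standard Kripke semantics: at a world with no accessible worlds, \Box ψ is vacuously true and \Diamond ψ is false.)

d

Let φ = \Diamond \neg (\Diamond \Box \neg r \land (r \to q)). Evaluate φ at each world:
  a (successors ∅): φ is false.
  b (successors {b, d}): φ is false.
  c (successors {b, c}): φ is false.
  d (successors {a, d}): φ is true.
  e (successors ∅): φ is false.
For instance, at d:
  At d: \Diamond \neg (\Diamond \Box \neg r \land (r \to q)) requires \neg (\Diamond \Box \neg r \land (r \to q)) at some successor in {a, d}.
    \neg (\Diamond \Box \neg r \land (r \to q)) holds at a, so \Diamond \neg (\Diamond \Box \neg r \land (r \to q)) is true at d.
      At a: \Diamond \Box \neg r \land (r \to q) is false, so \neg (\Diamond \Box \neg r \land (r \to q)) is true.
Satisfying worlds: {d}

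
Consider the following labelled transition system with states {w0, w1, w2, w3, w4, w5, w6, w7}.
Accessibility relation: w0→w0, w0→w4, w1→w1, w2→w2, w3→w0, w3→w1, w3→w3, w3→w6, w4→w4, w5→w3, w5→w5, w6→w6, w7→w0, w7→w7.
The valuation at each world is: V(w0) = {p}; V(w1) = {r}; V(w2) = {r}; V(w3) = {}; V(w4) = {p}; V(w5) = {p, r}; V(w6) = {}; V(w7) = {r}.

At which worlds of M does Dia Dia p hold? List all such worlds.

Recall that Dia ψ holds at a world iff ψ holds at some accessible world.
Let φ = Dia Dia p. Evaluate φ at each world:
  w0 (successors {w0, w4}): φ is true.
  w1 (successors {w1}): φ is false.
  w2 (successors {w2}): φ is false.
  w3 (successors {w0, w1, w3, w6}): φ is true.
  w4 (successors {w4}): φ is true.
  w5 (successors {w3, w5}): φ is true.
  w6 (successors {w6}): φ is false.
  w7 (successors {w0, w7}): φ is true.
For instance, at w7:
  At w7: Dia Dia p requires Dia p at some successor in {w0, w7}.
    Dia p holds at w0, so Dia Dia p is true at w7.
      At w0: Dia p requires p at some successor in {w0, w4}.
        p holds at w0, so Dia p is true at w0.
Satisfying worlds: {w0, w3, w4, w5, w7}

w0, w3, w4, w5, w7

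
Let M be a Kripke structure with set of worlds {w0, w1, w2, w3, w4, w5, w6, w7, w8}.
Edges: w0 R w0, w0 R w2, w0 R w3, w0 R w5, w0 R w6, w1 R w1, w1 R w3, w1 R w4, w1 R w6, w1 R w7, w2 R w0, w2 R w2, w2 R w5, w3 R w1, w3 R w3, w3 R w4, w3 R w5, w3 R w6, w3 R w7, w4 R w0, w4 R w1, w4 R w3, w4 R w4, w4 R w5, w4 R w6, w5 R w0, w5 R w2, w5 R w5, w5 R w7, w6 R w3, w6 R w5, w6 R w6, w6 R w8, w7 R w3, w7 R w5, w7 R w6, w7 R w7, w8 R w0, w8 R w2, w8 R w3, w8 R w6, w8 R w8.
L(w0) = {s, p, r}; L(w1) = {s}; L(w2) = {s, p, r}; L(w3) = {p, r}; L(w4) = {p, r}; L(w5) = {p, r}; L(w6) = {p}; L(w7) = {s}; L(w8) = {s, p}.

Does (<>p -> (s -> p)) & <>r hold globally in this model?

No

Let φ = (<>p -> (s -> p)) & <>r. Evaluate φ at each world:
  w0 (successors {w0, w2, w3, w5, w6}): φ is true.
  w1 (successors {w1, w3, w4, w6, w7}): φ is false.
  w2 (successors {w0, w2, w5}): φ is true.
  w3 (successors {w1, w3, w4, w5, w6, w7}): φ is true.
  w4 (successors {w0, w1, w3, w4, w5, w6}): φ is true.
  w5 (successors {w0, w2, w5, w7}): φ is true.
  w6 (successors {w3, w5, w6, w8}): φ is true.
  w7 (successors {w3, w5, w6, w7}): φ is false.
  w8 (successors {w0, w2, w3, w6, w8}): φ is true.
Detail at w1 (counterexample):
  At w1: <>p -> (s -> p) is false, <>r is true, so (<>p -> (s -> p)) & <>r is false.
    At w1: <>p is true, s -> p is false, so <>p -> (s -> p) is false.
      At w1: <>p requires p at some successor in {w1, w3, w4, w6, w7}.
        p holds at w3, so <>p is true at w1.
    At w1: <>r requires r at some successor in {w1, w3, w4, w6, w7}.
      r holds at w3, so <>r is true at w1.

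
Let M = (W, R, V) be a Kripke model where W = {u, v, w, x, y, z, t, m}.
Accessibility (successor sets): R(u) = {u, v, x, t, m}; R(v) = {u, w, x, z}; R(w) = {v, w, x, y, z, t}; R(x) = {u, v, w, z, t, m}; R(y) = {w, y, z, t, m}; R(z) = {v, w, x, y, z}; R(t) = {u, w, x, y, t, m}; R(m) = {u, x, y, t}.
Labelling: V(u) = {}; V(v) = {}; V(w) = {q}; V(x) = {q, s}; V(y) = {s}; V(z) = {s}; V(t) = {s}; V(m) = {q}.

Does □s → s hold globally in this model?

Yes

Recall that □ψ holds at a world iff ψ holds at every accessible world, and ◇ψ holds iff ψ holds at some accessible world.
Let φ = □s → s. Evaluate φ at each world:
  u (successors {u, v, x, t, m}): φ is true.
  v (successors {u, w, x, z}): φ is true.
  w (successors {v, w, x, y, z, t}): φ is true.
  x (successors {u, v, w, z, t, m}): φ is true.
  y (successors {w, y, z, t, m}): φ is true.
  z (successors {v, w, x, y, z}): φ is true.
  t (successors {u, w, x, y, t, m}): φ is true.
  m (successors {u, x, y, t}): φ is true.
For instance, at z:
  At z: □s is false, s is true, so □s → s is true.
    At z: □s requires s at every successor {v, w, x, y, z}.
      s fails at v, so □s is false at z.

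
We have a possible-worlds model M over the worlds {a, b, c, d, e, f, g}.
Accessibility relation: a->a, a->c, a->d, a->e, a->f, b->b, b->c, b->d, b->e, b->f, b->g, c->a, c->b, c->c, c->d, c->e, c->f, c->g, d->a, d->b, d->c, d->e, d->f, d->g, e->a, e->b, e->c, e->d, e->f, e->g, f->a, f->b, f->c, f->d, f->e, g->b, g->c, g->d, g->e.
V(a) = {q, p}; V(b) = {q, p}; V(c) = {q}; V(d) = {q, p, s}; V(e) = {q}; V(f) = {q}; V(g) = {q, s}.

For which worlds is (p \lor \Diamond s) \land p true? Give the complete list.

Recall that \Diamond ψ holds at a world iff ψ holds at some accessible world.
Let φ = (p \lor \Diamond s) \land p. Evaluate φ at each world:
  a (successors {a, c, d, e, f}): φ is true.
  b (successors {b, c, d, e, f, g}): φ is true.
  c (successors {a, b, c, d, e, f, g}): φ is false.
  d (successors {a, b, c, e, f, g}): φ is true.
  e (successors {a, b, c, d, f, g}): φ is false.
  f (successors {a, b, c, d, e}): φ is false.
  g (successors {b, c, d, e}): φ is false.
For instance, at f:
  At f: p \lor \Diamond s is true, p is false, so (p \lor \Diamond s) \land p is false.
    At f: p is false, \Diamond s is true, so p \lor \Diamond s is true.
      At f: \Diamond s requires s at some successor in {a, b, c, d, e}.
        s holds at d, so \Diamond s is true at f.
Satisfying worlds: {a, b, d}

a, b, d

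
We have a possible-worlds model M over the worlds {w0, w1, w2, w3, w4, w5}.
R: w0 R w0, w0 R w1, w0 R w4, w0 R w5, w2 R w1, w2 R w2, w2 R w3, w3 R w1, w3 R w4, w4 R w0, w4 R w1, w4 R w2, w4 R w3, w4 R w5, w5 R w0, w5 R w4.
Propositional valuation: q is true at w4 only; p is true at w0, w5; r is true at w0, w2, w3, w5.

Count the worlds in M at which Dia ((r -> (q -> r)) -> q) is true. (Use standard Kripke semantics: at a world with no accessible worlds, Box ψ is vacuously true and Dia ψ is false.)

3

Let φ = Dia ((r -> (q -> r)) -> q). Evaluate φ at each world:
  w0 (successors {w0, w1, w4, w5}): φ is true.
  w1 (successors ∅): φ is false.
  w2 (successors {w1, w2, w3}): φ is false.
  w3 (successors {w1, w4}): φ is true.
  w4 (successors {w0, w1, w2, w3, w5}): φ is false.
  w5 (successors {w0, w4}): φ is true.
For instance, at w3:
  At w3: Dia ((r -> (q -> r)) -> q) requires (r -> (q -> r)) -> q at some successor in {w1, w4}.
    (r -> (q -> r)) -> q holds at w4, so Dia ((r -> (q -> r)) -> q) is true at w3.
Satisfying worlds: {w0, w3, w5}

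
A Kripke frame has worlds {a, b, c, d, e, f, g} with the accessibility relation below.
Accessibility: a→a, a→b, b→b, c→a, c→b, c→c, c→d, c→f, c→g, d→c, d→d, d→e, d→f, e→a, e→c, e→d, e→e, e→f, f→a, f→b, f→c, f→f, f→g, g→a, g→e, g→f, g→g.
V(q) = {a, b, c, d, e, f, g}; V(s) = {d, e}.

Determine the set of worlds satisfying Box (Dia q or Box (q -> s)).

a, b, c, d, e, f, g

Let φ = Box (Dia q or Box (q -> s)). Evaluate φ at each world:
  a (successors {a, b}): φ is true.
  b (successors {b}): φ is true.
  c (successors {a, b, c, d, f, g}): φ is true.
  d (successors {c, d, e, f}): φ is true.
  e (successors {a, c, d, e, f}): φ is true.
  f (successors {a, b, c, f, g}): φ is true.
  g (successors {a, e, f, g}): φ is true.
For instance, at d:
  At d: Box (Dia q or Box (q -> s)) requires Dia q or Box (q -> s) at every successor {c, d, e, f}.
    At c: Dia q or Box (q -> s) is true.
    At d: Dia q or Box (q -> s) is true.
    At e: Dia q or Box (q -> s) is true.
    At f: Dia q or Box (q -> s) is true.
  So Box (Dia q or Box (q -> s)) is true at d.
Satisfying worlds: {a, b, c, d, e, f, g}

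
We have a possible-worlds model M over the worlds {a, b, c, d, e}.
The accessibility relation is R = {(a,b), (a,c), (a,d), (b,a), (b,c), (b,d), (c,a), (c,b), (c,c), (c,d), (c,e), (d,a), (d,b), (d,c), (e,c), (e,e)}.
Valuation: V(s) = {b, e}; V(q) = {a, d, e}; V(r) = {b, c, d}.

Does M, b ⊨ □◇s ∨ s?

At b: □◇s is true, s is true, so □◇s ∨ s is true.
  At b: □◇s requires ◇s at every successor {a, c, d}.
      At a: ◇s requires s at some successor in {b, c, d}.
        s holds at b, so ◇s is true at a.
      At c: ◇s requires s at some successor in {a, b, c, d, e}.
        s holds at b, so ◇s is true at c.
      At d: ◇s requires s at some successor in {a, b, c}.
        s holds at b, so ◇s is true at d.
  So □◇s is true at b.

Yes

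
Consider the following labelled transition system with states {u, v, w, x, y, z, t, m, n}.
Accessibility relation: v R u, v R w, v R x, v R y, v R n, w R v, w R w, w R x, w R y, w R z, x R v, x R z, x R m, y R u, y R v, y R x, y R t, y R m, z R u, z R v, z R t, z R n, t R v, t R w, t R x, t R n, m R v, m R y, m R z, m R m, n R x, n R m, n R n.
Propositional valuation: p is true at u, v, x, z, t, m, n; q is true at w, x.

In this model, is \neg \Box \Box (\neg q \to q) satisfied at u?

Recall that \Box ψ holds at a world iff ψ holds at every accessible world, and \Diamond ψ holds iff ψ holds at some accessible world.
At u: \Box \Box (\neg q \to q) is true, so \neg \Box \Box (\neg q \to q) is false.
  At u: no accessible worlds, so \Box \Box (\neg q \to q) holds vacuously.

No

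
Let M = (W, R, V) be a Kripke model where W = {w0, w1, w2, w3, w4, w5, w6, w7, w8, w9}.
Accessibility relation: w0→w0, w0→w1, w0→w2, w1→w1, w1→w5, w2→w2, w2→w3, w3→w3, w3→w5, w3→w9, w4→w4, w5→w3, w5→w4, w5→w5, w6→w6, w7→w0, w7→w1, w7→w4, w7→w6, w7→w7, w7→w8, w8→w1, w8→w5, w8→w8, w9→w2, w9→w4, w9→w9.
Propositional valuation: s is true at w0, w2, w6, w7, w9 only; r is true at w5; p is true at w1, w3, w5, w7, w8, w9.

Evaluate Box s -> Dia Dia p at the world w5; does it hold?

Yes

Recall that Box ψ holds at a world iff ψ holds at every accessible world, and Dia ψ holds iff ψ holds at some accessible world.
At w5: Box s is false, Dia Dia p is true, so Box s -> Dia Dia p is true.
  At w5: Box s requires s at every successor {w3, w4, w5}.
    s fails at w3, so Box s is false at w5.
  At w5: Dia Dia p requires Dia p at some successor in {w3, w4, w5}.
    Dia p holds at w3, so Dia Dia p is true at w5.
      At w3: Dia p requires p at some successor in {w3, w5, w9}.
        p holds at w3, so Dia p is true at w3.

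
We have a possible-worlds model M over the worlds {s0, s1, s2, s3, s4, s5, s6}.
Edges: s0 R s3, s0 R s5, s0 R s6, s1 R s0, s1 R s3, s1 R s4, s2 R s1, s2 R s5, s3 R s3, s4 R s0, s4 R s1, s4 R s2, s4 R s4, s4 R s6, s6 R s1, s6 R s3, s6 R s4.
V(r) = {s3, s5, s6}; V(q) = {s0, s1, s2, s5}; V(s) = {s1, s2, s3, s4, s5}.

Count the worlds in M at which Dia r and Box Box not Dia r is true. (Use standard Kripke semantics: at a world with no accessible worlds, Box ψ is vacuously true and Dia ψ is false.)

Recall that Box ψ holds at a world iff ψ holds at every accessible world, and Dia ψ holds iff ψ holds at some accessible world.
Let φ = Dia r and Box Box not Dia r. Evaluate φ at each world:
  s0 (successors {s3, s5, s6}): φ is false.
  s1 (successors {s0, s3, s4}): φ is false.
  s2 (successors {s1, s5}): φ is false.
  s3 (successors {s3}): φ is false.
  s4 (successors {s0, s1, s2, s4, s6}): φ is false.
  s5 (successors ∅): φ is false.
  s6 (successors {s1, s3, s4}): φ is false.
For instance, at s2:
  At s2: Dia r is true, Box Box not Dia r is false, so Dia r and Box Box not Dia r is false.
    At s2: Dia r requires r at some successor in {s1, s5}.
      r holds at s5, so Dia r is true at s2.
    At s2: Box Box not Dia r requires Box not Dia r at every successor {s1, s5}.
      Box not Dia r fails at s1, so Box Box not Dia r is false at s2.
Satisfying worlds: none.

0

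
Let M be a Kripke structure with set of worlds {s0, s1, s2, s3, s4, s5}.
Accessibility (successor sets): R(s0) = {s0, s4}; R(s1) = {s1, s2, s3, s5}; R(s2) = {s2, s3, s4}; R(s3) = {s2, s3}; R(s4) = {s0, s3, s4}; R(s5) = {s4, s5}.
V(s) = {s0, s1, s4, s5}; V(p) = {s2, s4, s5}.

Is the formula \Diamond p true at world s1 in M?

At s1: \Diamond p requires p at some successor in {s1, s2, s3, s5}.
  p holds at s2, so \Diamond p is true at s1.

Yes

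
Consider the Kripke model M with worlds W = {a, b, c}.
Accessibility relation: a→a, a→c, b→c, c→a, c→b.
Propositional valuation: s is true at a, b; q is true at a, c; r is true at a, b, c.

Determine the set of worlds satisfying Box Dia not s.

c

Let φ = Box Dia not s. Evaluate φ at each world:
  a (successors {a, c}): φ is false.
  b (successors {c}): φ is false.
  c (successors {a, b}): φ is true.
For instance, at a:
  At a: Box Dia not s requires Dia not s at every successor {a, c}.
    Dia not s fails at c, so Box Dia not s is false at a.
      At c: Dia not s requires not s at some successor in {a, b}.
        At a: not s is false.
        At b: not s is false.
      So Dia not s is false at c.
Satisfying worlds: {c}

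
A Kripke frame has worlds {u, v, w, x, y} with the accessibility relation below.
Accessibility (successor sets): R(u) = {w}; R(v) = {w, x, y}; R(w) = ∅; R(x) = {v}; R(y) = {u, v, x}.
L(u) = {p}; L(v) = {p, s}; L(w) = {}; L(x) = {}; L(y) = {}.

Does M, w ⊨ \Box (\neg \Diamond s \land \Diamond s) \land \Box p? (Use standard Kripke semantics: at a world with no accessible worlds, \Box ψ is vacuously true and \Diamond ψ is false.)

Yes

Recall that \Box ψ holds at a world iff ψ holds at every accessible world, and \Diamond ψ holds iff ψ holds at some accessible world.
At w: \Box (\neg \Diamond s \land \Diamond s) is true, \Box p is true, so \Box (\neg \Diamond s \land \Diamond s) \land \Box p is true.
  At w: no accessible worlds, so \Box (\neg \Diamond s \land \Diamond s) holds vacuously.
  At w: no accessible worlds, so \Box p holds vacuously.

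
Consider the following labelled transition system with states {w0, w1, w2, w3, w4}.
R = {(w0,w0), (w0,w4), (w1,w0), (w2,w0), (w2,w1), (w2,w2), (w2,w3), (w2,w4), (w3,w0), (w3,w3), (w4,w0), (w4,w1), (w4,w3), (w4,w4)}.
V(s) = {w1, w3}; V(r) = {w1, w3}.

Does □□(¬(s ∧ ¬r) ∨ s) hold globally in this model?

Recall that □ψ holds at a world iff ψ holds at every accessible world, and ◇ψ holds iff ψ holds at some accessible world.
Let φ = □□(¬(s ∧ ¬r) ∨ s). Evaluate φ at each world:
  w0 (successors {w0, w4}): φ is true.
  w1 (successors {w0}): φ is true.
  w2 (successors {w0, w1, w2, w3, w4}): φ is true.
  w3 (successors {w0, w3}): φ is true.
  w4 (successors {w0, w1, w3, w4}): φ is true.
For instance, at w0:
  At w0: □□(¬(s ∧ ¬r) ∨ s) requires □(¬(s ∧ ¬r) ∨ s) at every successor {w0, w4}.
      At w0: □(¬(s ∧ ¬r) ∨ s) requires ¬(s ∧ ¬r) ∨ s at every successor {w0, w4}.
        At w0: ¬(s ∧ ¬r) ∨ s is true.
        At w4: ¬(s ∧ ¬r) ∨ s is true.
      So □(¬(s ∧ ¬r) ∨ s) is true at w0.
      At w4: □(¬(s ∧ ¬r) ∨ s) requires ¬(s ∧ ¬r) ∨ s at every successor {w0, w1, w3, w4}.
        At w0: ¬(s ∧ ¬r) ∨ s is true.
        At w1: ¬(s ∧ ¬r) ∨ s is true.
        At w3: ¬(s ∧ ¬r) ∨ s is true.
        At w4: ¬(s ∧ ¬r) ∨ s is true.
      So □(¬(s ∧ ¬r) ∨ s) is true at w4.
  So □□(¬(s ∧ ¬r) ∨ s) is true at w0.

Yes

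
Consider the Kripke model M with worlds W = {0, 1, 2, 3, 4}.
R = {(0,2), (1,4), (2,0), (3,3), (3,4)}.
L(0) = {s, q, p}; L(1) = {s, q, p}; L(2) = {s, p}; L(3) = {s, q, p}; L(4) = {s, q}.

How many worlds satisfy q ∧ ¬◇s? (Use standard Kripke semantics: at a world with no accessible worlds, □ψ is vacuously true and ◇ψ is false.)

Let φ = q ∧ ¬◇s. Evaluate φ at each world:
  0 (successors {2}): φ is false.
  1 (successors {4}): φ is false.
  2 (successors {0}): φ is false.
  3 (successors {3, 4}): φ is false.
  4 (successors ∅): φ is true.
For instance, at 3:
  At 3: q is true, ¬◇s is false, so q ∧ ¬◇s is false.
    At 3: ◇s is true, so ¬◇s is false.
      At 3: ◇s requires s at some successor in {3, 4}.
        s holds at 3, so ◇s is true at 3.
Satisfying worlds: {4}

1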